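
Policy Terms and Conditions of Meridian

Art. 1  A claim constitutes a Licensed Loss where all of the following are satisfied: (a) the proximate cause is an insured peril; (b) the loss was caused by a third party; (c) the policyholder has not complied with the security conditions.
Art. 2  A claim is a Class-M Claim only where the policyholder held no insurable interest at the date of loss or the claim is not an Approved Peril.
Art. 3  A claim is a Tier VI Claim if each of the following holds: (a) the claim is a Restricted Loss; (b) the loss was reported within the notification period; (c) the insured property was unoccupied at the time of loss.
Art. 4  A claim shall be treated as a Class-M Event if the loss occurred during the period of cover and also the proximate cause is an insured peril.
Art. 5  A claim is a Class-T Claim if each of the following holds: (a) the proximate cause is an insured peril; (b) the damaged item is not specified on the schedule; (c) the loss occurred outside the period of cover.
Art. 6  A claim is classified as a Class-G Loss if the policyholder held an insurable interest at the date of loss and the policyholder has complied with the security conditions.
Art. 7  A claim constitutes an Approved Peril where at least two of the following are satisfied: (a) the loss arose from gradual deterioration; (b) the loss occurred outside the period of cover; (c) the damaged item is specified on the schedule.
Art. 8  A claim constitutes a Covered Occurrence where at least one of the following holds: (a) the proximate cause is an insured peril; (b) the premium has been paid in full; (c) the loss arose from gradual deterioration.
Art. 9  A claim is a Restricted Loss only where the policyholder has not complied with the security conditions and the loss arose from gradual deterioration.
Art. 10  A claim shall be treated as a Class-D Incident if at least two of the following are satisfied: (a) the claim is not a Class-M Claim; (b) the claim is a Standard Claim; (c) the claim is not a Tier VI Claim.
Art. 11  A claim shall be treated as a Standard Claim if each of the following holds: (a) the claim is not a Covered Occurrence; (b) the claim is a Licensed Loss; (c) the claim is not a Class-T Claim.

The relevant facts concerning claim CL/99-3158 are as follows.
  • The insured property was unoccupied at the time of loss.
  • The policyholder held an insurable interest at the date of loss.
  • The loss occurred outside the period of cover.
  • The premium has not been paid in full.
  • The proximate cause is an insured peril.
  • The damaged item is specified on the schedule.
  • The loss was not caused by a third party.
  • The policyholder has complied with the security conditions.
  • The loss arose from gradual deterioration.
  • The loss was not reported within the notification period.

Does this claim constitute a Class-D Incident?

Under article 7: the loss arose from gradual deterioration? yes; the loss occurred outside the period of cover? yes; the damaged item is specified on the schedule? yes — 3 of 3 hold (need ≥2) → satisfied.
Under article 2: the policyholder held no insurable interest at the date of loss? no; or not an Approved Peril (article 7)? no. So the claim is not a Class-M Claim.
Under article 8: the proximate cause is an insured peril? yes; or the premium has been paid in full? no; or the loss arose from gradual deterioration? yes. So the claim is a Covered Occurrence.
Under article 1: the proximate cause is an insured peril? yes; and the loss was caused by a third party? no; and the policyholder has not complied with the security conditions? no. So the claim is not a Licensed Loss.
Under article 5: the proximate cause is an insured peril? yes; and the damaged item is not specified on the schedule? no; and the loss occurred outside the period of cover? yes. So the claim is not a Class-T Claim.
Under article 11: not a Covered Occurrence (article 8)? no; and Licensed Loss (article 1)? no; and not a Class-T Claim (article 5)? yes. So the claim is not a Standard Claim.
Under article 9: the policyholder has not complied with the security conditions? no; and the loss arose from gradual deterioration? yes. So the claim is not a Restricted Loss.
Under article 3: Restricted Loss (article 9)? no; and the loss was reported within the notification period? no; and the insured property was unoccupied at the time of loss? yes. So the claim is not a Tier VI Claim.
Under article 10: not a Class-M Claim (article 2)? yes; Standard Claim (article 11)? no; not a Tier VI Claim (article 3)? yes — 2 of 3 hold (need ≥2) → satisfied.

Yes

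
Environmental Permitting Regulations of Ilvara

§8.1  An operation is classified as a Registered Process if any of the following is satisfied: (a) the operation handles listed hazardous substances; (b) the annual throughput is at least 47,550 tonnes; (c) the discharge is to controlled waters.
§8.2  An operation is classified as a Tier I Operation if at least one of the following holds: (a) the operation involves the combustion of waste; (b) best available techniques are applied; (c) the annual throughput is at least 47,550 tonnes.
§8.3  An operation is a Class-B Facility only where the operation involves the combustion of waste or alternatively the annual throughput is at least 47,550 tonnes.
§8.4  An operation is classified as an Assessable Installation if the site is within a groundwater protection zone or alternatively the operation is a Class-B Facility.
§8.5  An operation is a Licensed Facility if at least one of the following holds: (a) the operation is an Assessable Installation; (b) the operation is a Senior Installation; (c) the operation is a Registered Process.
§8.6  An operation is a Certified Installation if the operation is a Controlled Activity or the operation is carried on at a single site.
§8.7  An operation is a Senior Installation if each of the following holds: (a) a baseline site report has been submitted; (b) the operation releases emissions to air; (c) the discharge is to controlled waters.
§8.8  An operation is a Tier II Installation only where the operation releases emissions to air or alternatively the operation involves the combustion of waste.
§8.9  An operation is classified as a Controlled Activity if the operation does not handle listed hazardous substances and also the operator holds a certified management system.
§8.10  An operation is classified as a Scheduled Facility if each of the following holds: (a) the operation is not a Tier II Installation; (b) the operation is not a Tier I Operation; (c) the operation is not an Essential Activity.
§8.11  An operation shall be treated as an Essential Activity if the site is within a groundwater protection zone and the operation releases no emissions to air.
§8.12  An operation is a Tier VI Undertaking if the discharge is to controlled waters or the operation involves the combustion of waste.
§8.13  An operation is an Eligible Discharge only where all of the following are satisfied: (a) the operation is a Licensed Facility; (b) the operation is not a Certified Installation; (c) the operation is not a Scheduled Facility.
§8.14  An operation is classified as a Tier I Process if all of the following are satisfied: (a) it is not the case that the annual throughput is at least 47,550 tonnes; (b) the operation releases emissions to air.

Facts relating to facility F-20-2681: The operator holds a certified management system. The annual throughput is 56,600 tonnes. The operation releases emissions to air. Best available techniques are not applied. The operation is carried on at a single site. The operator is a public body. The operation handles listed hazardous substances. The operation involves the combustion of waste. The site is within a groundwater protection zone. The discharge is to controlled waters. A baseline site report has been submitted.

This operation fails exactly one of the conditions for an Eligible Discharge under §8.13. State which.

§8.3 — Class-B Facility: [the operation involves the combustion of waste? yes] OR [annual throughput: 56,600 tonnes ≥ 47,550 tonnes? yes] → satisfied.
§8.4 — Assessable Installation: [the site is within a groundwater protection zone? yes] OR [Class-B Facility (§8.3)? yes] → satisfied.
§8.7 — Senior Installation: [a baseline site report has been submitted? yes] AND [the operation releases emissions to air? yes] AND [the discharge is to controlled waters? yes] → satisfied.
§8.1 — Registered Process: [the operation handles listed hazardous substances? yes] OR [annual throughput: 56,600 tonnes ≥ 47,550 tonnes? yes] OR [the discharge is to controlled waters? yes] → satisfied.
§8.5 — Licensed Facility: [Assessable Installation (§8.4)? yes] OR [Senior Installation (§8.7)? yes] OR [Registered Process (§8.1)? yes] → satisfied.
§8.9 — Controlled Activity: [the operation does not handle listed hazardous substances? no] AND [the operator holds a certified management system? yes] → not satisfied.
§8.6 — Certified Installation: [Controlled Activity (§8.9)? no] OR [the operation is carried on at a single site? yes] → satisfied.
§8.8 — Tier II Installation: [the operation releases emissions to air? yes] OR [the operation involves the combustion of waste? yes] → satisfied.
§8.2 — Tier I Operation: [the operation involves the combustion of waste? yes] OR [best available techniques are applied? no] OR [annual throughput: 56,600 tonnes ≥ 47,550 tonnes? yes] → satisfied.
§8.11 — Essential Activity: [the site is within a groundwater protection zone? yes] AND [the operation releases no emissions to air? no] → not satisfied.
§8.10 — Scheduled Facility: [not a Tier II Installation (§8.8)? no] AND [not a Tier I Operation (§8.2)? no] AND [not an Essential Activity (§8.11)? yes] → not satisfied.
§8.13 — Eligible Discharge: [Licensed Facility (§8.5)? yes] AND [not a Certified Installation (§8.6)? no] AND [not a Scheduled Facility (§8.10)? yes] → not satisfied.

Certified Installation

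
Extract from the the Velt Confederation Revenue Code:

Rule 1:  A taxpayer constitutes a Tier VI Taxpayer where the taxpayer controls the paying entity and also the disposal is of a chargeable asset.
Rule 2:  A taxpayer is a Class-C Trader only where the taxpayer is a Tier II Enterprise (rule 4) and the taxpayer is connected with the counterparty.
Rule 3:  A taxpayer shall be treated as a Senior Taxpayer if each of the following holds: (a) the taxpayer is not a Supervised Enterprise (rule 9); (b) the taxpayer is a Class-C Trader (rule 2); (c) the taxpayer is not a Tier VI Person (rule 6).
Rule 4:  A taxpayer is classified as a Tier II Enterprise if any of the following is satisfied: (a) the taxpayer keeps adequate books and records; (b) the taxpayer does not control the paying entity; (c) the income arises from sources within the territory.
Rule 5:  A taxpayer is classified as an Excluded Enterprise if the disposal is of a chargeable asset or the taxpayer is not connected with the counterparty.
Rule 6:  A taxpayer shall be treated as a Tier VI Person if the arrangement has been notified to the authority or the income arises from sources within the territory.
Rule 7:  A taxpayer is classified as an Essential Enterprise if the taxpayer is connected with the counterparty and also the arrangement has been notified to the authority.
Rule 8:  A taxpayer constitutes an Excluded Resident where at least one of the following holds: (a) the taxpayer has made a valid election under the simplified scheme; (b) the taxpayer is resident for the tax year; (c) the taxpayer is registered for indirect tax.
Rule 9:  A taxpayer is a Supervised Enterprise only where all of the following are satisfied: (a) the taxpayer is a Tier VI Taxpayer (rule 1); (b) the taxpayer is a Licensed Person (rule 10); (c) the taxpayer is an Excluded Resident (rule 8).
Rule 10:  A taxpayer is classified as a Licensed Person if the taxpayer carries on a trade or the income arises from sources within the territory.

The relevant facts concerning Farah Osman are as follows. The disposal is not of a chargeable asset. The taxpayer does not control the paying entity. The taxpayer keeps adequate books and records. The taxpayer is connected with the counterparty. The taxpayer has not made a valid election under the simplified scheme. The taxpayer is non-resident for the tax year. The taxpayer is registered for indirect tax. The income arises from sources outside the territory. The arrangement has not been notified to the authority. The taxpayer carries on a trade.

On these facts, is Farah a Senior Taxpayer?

rule 1 — Tier VI Taxpayer: [the taxpayer controls the paying entity? no] AND [the disposal is of a chargeable asset? no] → not satisfied.
rule 10 — Licensed Person: [the taxpayer carries on a trade? yes] OR [the income arises from sources within the territory? no] → satisfied.
rule 8 — Excluded Resident: [the taxpayer has made a valid election under the simplified scheme? no] OR [the taxpayer is resident for the tax year? no] OR [the taxpayer is registered for indirect tax? yes] → satisfied.
rule 9 — Supervised Enterprise: [Tier VI Taxpayer (rule 1)? no] AND [Licensed Person (rule 10)? yes] AND [Excluded Resident (rule 8)? yes] → not satisfied.
rule 4 — Tier II Enterprise: [the taxpayer keeps adequate books and records? yes] OR [the taxpayer does not control the paying entity? yes] OR [the income arises from sources within the territory? no] → satisfied.
rule 2 — Class-C Trader: [Tier II Enterprise (rule 4)? yes] AND [the taxpayer is connected with the counterparty? yes] → satisfied.
rule 6 — Tier VI Person: [the arrangement has been notified to the authority? no] OR [the income arises from sources within the territory? no] → not satisfied.
rule 3 — Senior Taxpayer: [not a Supervised Enterprise (rule 9)? yes] AND [Class-C Trader (rule 2)? yes] AND [not a Tier VI Person (rule 6)? yes] → satisfied.

Yes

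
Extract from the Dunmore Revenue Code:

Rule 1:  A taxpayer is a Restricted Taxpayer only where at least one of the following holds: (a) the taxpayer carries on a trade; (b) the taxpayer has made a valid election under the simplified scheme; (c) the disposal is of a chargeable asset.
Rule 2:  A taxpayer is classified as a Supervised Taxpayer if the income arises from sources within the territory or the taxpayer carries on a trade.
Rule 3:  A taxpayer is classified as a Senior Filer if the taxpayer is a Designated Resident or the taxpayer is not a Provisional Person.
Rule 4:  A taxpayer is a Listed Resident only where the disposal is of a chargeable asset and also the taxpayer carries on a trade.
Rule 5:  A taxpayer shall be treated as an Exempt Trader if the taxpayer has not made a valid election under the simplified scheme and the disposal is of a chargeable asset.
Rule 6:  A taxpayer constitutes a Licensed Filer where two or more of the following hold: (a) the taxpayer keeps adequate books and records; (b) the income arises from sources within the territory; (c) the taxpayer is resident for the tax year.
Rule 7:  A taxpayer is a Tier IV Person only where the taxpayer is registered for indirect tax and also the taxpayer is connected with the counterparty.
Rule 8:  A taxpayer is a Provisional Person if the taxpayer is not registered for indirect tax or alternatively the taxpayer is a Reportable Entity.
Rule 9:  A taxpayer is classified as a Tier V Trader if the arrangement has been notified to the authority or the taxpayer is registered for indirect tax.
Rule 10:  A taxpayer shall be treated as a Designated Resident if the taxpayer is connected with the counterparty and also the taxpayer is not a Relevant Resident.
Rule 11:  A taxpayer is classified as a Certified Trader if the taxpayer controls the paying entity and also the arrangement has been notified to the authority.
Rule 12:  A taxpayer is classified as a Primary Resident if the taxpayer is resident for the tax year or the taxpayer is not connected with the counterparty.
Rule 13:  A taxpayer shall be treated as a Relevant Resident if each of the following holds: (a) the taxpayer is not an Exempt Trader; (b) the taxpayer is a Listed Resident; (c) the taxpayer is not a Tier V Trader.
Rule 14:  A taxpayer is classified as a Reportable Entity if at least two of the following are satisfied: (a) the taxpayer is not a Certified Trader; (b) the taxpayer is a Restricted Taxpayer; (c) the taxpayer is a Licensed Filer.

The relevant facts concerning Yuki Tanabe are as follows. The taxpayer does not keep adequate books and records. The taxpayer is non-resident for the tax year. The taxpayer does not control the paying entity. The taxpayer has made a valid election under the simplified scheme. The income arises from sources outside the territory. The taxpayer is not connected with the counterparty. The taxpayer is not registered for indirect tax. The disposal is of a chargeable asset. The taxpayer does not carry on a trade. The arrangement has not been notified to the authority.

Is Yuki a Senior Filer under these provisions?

No

rule 5 — Exempt Trader: [the taxpayer has not made a valid election under the simplified scheme? no] AND [the disposal is of a chargeable asset? yes] → not satisfied.
rule 4 — Listed Resident: [the disposal is of a chargeable asset? yes] AND [the taxpayer carries on a trade? no] → not satisfied.
rule 9 — Tier V Trader: [the arrangement has been notified to the authority? no] OR [the taxpayer is registered for indirect tax? no] → not satisfied.
rule 13 — Relevant Resident: [not an Exempt Trader (rule 5)? yes] AND [Listed Resident (rule 4)? no] AND [not a Tier V Trader (rule 9)? yes] → not satisfied.
rule 10 — Designated Resident: [the taxpayer is connected with the counterparty? no] AND [not a Relevant Resident (rule 13)? yes] → not satisfied.
rule 11 — Certified Trader: [the taxpayer controls the paying entity? no] AND [the arrangement has been notified to the authority? no] → not satisfied.
rule 1 — Restricted Taxpayer: [the taxpayer carries on a trade? no] OR [the taxpayer has made a valid election under the simplified scheme? yes] OR [the disposal is of a chargeable asset? yes] → satisfied.
rule 6 — Licensed Filer: the taxpayer keeps adequate books and records? no; the income arises from sources within the territory? no; the taxpayer is resident for the tax year? no — 0 of 3 hold (need ≥2) → not satisfied.
rule 14 — Reportable Entity: not a Certified Trader (rule 11)? yes; Restricted Taxpayer (rule 1)? yes; Licensed Filer (rule 6)? no — 2 of 3 hold (need ≥2) → satisfied.
rule 8 — Provisional Person: [the taxpayer is not registered for indirect tax? yes] OR [Reportable Entity (rule 14)? yes] → satisfied.
rule 3 — Senior Filer: [Designated Resident (rule 10)? no] OR [not a Provisional Person (rule 8)? no] → not satisfied.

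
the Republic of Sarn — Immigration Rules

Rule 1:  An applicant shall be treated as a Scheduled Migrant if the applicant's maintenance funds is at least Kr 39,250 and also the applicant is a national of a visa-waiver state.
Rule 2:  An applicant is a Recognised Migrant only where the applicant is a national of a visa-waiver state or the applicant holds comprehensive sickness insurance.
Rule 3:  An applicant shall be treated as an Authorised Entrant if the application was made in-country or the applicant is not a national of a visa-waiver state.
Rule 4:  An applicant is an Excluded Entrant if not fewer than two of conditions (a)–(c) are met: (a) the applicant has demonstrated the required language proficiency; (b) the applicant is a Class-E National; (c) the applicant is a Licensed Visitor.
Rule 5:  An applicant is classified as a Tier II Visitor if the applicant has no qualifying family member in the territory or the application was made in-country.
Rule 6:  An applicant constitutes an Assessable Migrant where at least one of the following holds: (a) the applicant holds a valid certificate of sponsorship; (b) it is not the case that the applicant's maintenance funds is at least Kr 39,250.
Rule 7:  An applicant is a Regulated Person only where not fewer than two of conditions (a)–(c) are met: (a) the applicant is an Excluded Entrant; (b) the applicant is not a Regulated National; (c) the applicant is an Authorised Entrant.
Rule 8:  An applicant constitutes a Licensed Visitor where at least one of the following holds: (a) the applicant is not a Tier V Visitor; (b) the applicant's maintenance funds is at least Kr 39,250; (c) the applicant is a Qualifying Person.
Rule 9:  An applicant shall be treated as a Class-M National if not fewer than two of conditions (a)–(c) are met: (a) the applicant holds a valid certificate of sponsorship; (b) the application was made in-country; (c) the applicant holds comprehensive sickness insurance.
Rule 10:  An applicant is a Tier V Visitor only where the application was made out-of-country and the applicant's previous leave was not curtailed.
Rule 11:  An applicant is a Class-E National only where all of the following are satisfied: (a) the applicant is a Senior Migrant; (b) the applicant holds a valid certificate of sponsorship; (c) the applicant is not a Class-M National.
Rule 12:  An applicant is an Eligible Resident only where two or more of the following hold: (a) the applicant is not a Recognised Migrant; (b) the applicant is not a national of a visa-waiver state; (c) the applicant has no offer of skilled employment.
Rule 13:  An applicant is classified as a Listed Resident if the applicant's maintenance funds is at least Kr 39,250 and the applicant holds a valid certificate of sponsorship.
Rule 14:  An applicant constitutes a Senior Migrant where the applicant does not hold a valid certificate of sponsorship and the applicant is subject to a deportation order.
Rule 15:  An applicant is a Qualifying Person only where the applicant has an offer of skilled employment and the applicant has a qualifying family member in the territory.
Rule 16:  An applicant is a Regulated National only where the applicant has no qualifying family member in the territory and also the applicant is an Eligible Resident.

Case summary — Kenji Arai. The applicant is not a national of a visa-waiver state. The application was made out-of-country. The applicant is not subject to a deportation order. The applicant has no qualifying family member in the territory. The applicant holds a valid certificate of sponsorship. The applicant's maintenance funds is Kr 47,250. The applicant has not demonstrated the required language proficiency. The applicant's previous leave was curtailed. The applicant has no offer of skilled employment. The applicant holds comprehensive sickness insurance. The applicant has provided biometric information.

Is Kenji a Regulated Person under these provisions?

No

Under rule 14: the applicant does not hold a valid certificate of sponsorship? no; and the applicant is subject to a deportation order? no. So the applicant is not a Senior Migrant.
Under rule 9: the applicant holds a valid certificate of sponsorship? yes; the application was made in-country? no; the applicant holds comprehensive sickness insurance? yes — 2 of 3 hold (need ≥2) → satisfied.
Under rule 11: Senior Migrant (rule 14)? no; and the applicant holds a valid certificate of sponsorship? yes; and not a Class-M National (rule 9)? no. So the applicant is not a Class-E National.
Under rule 10: the application was made out-of-country? yes; and the applicant's previous leave was not curtailed? no. So the applicant is not a Tier V Visitor.
Under rule 15: the applicant has an offer of skilled employment? no; and the applicant has a qualifying family member in the territory? no. So the applicant is not a Qualifying Person.
Under rule 8: not a Tier V Visitor (rule 10)? yes; or applicant's maintenance funds: Kr 47,250 ≥ Kr 39,250? yes; or Qualifying Person (rule 15)? no. So the applicant is a Licensed Visitor.
Under rule 4: the applicant has demonstrated the required language proficiency? no; Class-E National (rule 11)? no; Licensed Visitor (rule 8)? yes — 1 of 3 hold (need ≥2) → not satisfied.
Under rule 2: the applicant is a national of a visa-waiver state? no; or the applicant holds comprehensive sickness insurance? yes. So the applicant is a Recognised Migrant.
Under rule 12: not a Recognised Migrant (rule 2)? no; the applicant is not a national of a visa-waiver state? yes; the applicant has no offer of skilled employment? yes — 2 of 3 hold (need ≥2) → satisfied.
Under rule 16: the applicant has no qualifying family member in the territory? yes; and Eligible Resident (rule 12)? yes. So the applicant is a Regulated National.
Under rule 3: the application was made in-country? no; or the applicant is not a national of a visa-waiver state? yes. So the applicant is an Authorised Entrant.
Under rule 7: Excluded Entrant (rule 4)? no; not a Regulated National (rule 16)? no; Authorised Entrant (rule 3)? yes — 1 of 3 hold (need ≥2) → not satisfied.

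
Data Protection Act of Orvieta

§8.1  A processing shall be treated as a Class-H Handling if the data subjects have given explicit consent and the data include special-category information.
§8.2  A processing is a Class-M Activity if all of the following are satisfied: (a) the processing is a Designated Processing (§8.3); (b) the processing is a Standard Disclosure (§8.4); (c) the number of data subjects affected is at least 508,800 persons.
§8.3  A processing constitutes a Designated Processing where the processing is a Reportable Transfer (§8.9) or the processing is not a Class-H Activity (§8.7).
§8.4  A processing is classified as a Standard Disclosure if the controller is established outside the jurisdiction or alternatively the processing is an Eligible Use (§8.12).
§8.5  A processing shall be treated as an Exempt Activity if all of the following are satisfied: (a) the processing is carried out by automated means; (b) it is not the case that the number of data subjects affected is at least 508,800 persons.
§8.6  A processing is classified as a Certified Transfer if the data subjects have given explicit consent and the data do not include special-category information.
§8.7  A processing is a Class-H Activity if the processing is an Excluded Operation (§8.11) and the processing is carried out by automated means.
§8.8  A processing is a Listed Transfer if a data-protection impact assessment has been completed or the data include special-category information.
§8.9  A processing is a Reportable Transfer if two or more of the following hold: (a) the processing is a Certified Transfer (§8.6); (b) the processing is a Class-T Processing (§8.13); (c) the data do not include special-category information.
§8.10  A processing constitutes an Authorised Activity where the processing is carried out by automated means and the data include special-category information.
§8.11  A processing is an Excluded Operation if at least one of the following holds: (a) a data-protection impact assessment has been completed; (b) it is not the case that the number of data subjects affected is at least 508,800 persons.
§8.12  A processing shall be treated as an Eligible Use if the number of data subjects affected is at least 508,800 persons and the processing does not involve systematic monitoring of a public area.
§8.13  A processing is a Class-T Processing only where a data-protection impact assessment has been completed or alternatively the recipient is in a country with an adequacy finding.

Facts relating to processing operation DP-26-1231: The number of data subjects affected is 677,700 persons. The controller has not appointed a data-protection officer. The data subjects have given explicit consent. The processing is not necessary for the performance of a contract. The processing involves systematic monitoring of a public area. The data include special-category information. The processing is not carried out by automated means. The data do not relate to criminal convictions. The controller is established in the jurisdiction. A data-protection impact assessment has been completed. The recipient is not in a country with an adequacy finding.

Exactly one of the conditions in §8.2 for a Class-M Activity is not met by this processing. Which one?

Standard Disclosure

§8.6 — Certified Transfer: [the data subjects have given explicit consent? yes] AND [the data do not include special-category information? no] → not satisfied.
§8.13 — Class-T Processing: [a data-protection impact assessment has been completed? yes] OR [the recipient is in a country with an adequacy finding? no] → satisfied.
§8.9 — Reportable Transfer: Certified Transfer (§8.6)? no; Class-T Processing (§8.13)? yes; the data do not include special-category information? no — 1 of 3 hold (need ≥2) → not satisfied.
§8.11 — Excluded Operation: [a data-protection impact assessment has been completed? yes] OR [number of data subjects affected: 677,700 persons ≥ 508,800 persons? yes, so negated condition no] → satisfied.
§8.7 — Class-H Activity: [Excluded Operation (§8.11)? yes] AND [the processing is carried out by automated means? no] → not satisfied.
§8.3 — Designated Processing: [Reportable Transfer (§8.9)? no] OR [not a Class-H Activity (§8.7)? yes] → satisfied.
§8.12 — Eligible Use: [number of data subjects affected: 677,700 persons ≥ 508,800 persons? yes] AND [the processing does not involve systematic monitoring of a public area? no] → not satisfied.
§8.4 — Standard Disclosure: [the controller is established outside the jurisdiction? no] OR [Eligible Use (§8.12)? no] → not satisfied.
§8.2 — Class-M Activity: [Designated Processing (§8.3)? yes] AND [Standard Disclosure (§8.4)? no] AND [number of data subjects affected: 677,700 persons ≥ 508,800 persons? yes] → not satisfied.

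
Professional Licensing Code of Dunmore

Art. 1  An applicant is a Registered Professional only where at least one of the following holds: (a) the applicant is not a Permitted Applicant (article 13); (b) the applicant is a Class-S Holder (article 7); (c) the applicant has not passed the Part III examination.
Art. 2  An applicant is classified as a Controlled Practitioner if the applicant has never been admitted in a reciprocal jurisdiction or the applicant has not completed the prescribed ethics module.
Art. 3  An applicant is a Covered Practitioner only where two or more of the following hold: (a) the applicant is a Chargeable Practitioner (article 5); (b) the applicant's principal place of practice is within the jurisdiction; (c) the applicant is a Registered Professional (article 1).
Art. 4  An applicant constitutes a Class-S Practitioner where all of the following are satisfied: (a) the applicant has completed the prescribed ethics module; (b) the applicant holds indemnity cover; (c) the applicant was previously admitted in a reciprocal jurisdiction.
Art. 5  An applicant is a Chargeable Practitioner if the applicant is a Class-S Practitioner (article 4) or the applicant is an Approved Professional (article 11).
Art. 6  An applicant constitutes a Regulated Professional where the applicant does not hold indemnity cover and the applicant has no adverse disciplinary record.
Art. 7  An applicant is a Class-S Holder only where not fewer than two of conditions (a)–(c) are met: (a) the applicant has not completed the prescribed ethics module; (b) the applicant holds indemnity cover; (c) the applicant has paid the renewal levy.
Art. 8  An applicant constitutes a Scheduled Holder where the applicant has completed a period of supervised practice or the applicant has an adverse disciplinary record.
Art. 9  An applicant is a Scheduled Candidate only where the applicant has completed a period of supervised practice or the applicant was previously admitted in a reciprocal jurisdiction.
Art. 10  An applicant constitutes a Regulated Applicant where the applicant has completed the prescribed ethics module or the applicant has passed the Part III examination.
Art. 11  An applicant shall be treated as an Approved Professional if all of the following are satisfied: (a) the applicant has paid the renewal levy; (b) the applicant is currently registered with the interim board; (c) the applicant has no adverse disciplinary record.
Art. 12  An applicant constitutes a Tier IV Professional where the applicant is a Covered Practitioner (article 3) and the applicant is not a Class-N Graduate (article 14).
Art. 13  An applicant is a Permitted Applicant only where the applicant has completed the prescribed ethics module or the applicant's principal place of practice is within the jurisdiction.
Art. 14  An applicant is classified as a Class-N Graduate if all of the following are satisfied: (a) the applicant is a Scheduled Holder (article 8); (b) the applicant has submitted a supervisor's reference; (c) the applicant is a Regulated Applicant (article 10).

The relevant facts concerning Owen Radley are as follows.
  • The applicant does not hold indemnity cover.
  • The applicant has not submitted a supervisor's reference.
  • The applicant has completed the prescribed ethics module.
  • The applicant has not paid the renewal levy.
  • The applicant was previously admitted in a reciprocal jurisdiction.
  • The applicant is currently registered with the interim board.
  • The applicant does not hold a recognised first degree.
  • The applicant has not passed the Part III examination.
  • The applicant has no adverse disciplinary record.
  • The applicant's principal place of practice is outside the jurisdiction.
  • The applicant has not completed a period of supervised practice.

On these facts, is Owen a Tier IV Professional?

article 4 — Class-S Practitioner: [the applicant has completed the prescribed ethics module? yes] AND [the applicant holds indemnity cover? no] AND [the applicant was previously admitted in a reciprocal jurisdiction? yes] → not satisfied.
article 11 — Approved Professional: [the applicant has paid the renewal levy? no] AND [the applicant is currently registered with the interim board? yes] AND [the applicant has no adverse disciplinary record? yes] → not satisfied.
article 5 — Chargeable Practitioner: [Class-S Practitioner (article 4)? no] OR [Approved Professional (article 11)? no] → not satisfied.
article 13 — Permitted Applicant: [the applicant has completed the prescribed ethics module? yes] OR [the applicant's principal place of practice is within the jurisdiction? no] → satisfied.
article 7 — Class-S Holder: the applicant has not completed the prescribed ethics module? no; the applicant holds indemnity cover? no; the applicant has paid the renewal levy? no — 0 of 3 hold (need ≥2) → not satisfied.
article 1 — Registered Professional: [not a Permitted Applicant (article 13)? no] OR [Class-S Holder (article 7)? no] OR [the applicant has not passed the Part III examination? yes] → satisfied.
article 3 — Covered Practitioner: Chargeable Practitioner (article 5)? no; the applicant's principal place of practice is within the jurisdiction? no; Registered Professional (article 1)? yes — 1 of 3 hold (need ≥2) → not satisfied.
article 8 — Scheduled Holder: [the applicant has completed a period of supervised practice? no] OR [the applicant has an adverse disciplinary record? no] → not satisfied.
article 10 — Regulated Applicant: [the applicant has completed the prescribed ethics module? yes] OR [the applicant has passed the Part III examination? no] → satisfied.
article 14 — Class-N Graduate: [Scheduled Holder (article 8)? no] AND [the applicant has submitted a supervisor's reference? no] AND [Regulated Applicant (article 10)? yes] → not satisfied.
article 12 — Tier IV Professional: [Covered Practitioner (article 3)? no] AND [not a Class-N Graduate (article 14)? yes] → not satisfied.

No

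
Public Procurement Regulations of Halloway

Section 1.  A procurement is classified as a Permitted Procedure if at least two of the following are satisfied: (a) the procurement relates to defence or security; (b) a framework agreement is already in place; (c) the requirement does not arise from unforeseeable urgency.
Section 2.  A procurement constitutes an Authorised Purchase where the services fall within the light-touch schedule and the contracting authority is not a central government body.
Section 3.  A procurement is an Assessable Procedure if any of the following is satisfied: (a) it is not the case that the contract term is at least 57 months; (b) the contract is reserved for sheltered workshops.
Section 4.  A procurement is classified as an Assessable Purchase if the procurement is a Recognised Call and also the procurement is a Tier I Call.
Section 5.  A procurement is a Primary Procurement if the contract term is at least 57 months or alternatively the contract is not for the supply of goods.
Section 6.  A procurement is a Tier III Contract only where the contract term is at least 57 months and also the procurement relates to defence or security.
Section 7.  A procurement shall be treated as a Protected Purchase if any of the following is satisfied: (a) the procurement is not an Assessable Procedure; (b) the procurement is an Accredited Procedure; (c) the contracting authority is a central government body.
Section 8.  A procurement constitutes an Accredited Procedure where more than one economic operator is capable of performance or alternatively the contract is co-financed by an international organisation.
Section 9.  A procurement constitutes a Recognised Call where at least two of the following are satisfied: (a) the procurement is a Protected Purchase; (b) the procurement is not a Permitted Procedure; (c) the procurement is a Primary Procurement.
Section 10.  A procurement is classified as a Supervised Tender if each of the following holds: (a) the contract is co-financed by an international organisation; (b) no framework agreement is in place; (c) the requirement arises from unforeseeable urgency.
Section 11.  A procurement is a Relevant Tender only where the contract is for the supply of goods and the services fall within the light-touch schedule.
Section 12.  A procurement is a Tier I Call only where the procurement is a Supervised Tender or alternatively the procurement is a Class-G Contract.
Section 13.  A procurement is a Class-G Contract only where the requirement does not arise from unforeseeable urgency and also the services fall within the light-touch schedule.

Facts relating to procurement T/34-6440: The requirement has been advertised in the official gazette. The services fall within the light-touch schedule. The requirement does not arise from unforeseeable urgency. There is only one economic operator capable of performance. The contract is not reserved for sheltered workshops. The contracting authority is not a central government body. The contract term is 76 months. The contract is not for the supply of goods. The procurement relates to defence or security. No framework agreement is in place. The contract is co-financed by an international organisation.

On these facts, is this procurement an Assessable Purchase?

section 3 — Assessable Procedure: [contract term: 76 months ≥ 57 months? yes, so negated condition no] OR [the contract is reserved for sheltered workshops? no] → not satisfied.
section 8 — Accredited Procedure: [more than one economic operator is capable of performance? no] OR [the contract is co-financed by an international organisation? yes] → satisfied.
section 7 — Protected Purchase: [not an Assessable Procedure (section 3)? yes] OR [Accredited Procedure (section 8)? yes] OR [the contracting authority is a central government body? no] → satisfied.
section 1 — Permitted Procedure: the procurement relates to defence or security? yes; a framework agreement is already in place? no; the requirement does not arise from unforeseeable urgency? yes — 2 of 3 hold (need ≥2) → satisfied.
section 5 — Primary Procurement: [contract term: 76 months ≥ 57 months? yes] OR [the contract is not for the supply of goods? yes] → satisfied.
section 9 — Recognised Call: Protected Purchase (section 7)? yes; not a Permitted Procedure (section 1)? no; Primary Procurement (section 5)? yes — 2 of 3 hold (need ≥2) → satisfied.
section 10 — Supervised Tender: [the contract is co-financed by an international organisation? yes] AND [no framework agreement is in place? yes] AND [the requirement arises from unforeseeable urgency? no] → not satisfied.
section 13 — Class-G Contract: [the requirement does not arise from unforeseeable urgency? yes] AND [the services fall within the light-touch schedule? yes] → satisfied.
section 12 — Tier I Call: [Supervised Tender (section 10)? no] OR [Class-G Contract (section 13)? yes] → satisfied.
section 4 — Assessable Purchase: [Recognised Call (section 9)? yes] AND [Tier I Call (section 12)? yes] → satisfied.

Yes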